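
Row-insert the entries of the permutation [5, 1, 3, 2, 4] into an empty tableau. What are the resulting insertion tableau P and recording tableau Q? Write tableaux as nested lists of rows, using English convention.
Insert each entry of the permutation into P by Schensted row insertion, recording in Q the position of each new cell.

Insert 5: appended to row 1. P = [[5]].
Insert 1: 1 bumps 5 from row 1; 5 starts row 2. P = [[1], [5]].
Insert 3: appended to row 1. P = [[1, 3], [5]].
Insert 2: 2 bumps 3 from row 1; 3 bumps 5 from row 2; 5 starts row 3. P = [[1, 2], [3], [5]].
Insert 4: appended to row 1. P = [[1, 2, 4], [3], [5]].

So P = [[1, 2, 4], [3], [5]], Q = [[1, 3, 5], [2], [4]].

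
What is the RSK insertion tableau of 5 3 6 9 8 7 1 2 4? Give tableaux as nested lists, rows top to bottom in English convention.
P = [[1, 2, 4], [3, 6, 7], [5, 8], [9]]

Insert 5: appended to row 1. P = [[5]].
Insert 3: 3 bumps 5 from row 1; 5 starts row 2. P = [[3], [5]].
Insert 6: appended to row 1. P = [[3, 6], [5]].
Insert 9: appended to row 1. P = [[3, 6, 9], [5]].
Insert 8: 8 bumps 9 from row 1; 9 appends to row 2. P = [[3, 6, 8], [5, 9]].
Insert 7: 7 bumps 8 from row 1; 8 bumps 9 from row 2; 9 starts row 3. P = [[3, 6, 7], [5, 8], [9]].
Insert 1: 1 bumps 3 from row 1; 3 bumps 5 from row 2; 5 bumps 9 from row 3; 9 starts row 4. P = [[1, 6, 7], [3, 8], [5], [9]].
Insert 2: 2 bumps 6 from row 1; 6 bumps 8 from row 2; 8 appends to row 3. P = [[1, 2, 7], [3, 6], [5, 8], [9]].
Insert 4: 4 bumps 7 from row 1; 7 appends to row 2. P = [[1, 2, 4], [3, 6, 7], [5, 8], [9]].

So P = [[1, 2, 4], [3, 6, 7], [5, 8], [9]].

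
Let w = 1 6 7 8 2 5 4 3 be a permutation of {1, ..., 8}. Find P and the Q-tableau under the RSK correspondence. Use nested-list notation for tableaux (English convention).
Insert each entry of the permutation into P by Schensted row insertion, recording in Q the position of each new cell.

Insert 1: appended to row 1. P = [[1]], Q = [[1]].
Insert 6: appended to row 1. P = [[1, 6]], Q = [[1, 2]].
Insert 7: appended to row 1. P = [[1, 6, 7]], Q = [[1, 2, 3]].
Insert 8: appended to row 1. P = [[1, 6, 7, 8]], Q = [[1, 2, 3, 4]].
Insert 2: 2 bumps 6 from row 1; 6 starts row 2. P = [[1, 2, 7, 8], [6]], Q = [[1, 2, 3, 4], [5]].
Insert 5: 5 bumps 7 from row 1; 7 appends to row 2. P = [[1, 2, 5, 8], [6, 7]], Q = [[1, 2, 3, 4], [5, 6]].
Insert 4: 4 bumps 5 from row 1; 5 bumps 6 from row 2; 6 starts row 3. P = [[1, 2, 4, 8], [5, 7], [6]], Q = [[1, 2, 3, 4], [5, 6], [7]].
Insert 3: 3 bumps 4 from row 1; 4 bumps 5 from row 2; 5 bumps 6 from row 3; 6 starts row 4. P = [[1, 2, 3, 8], [4, 7], [5], [6]], Q = [[1, 2, 3, 4], [5, 6], [7], [8]].

So P = [[1, 2, 3, 8], [4, 7], [5], [6]], Q = [[1, 2, 3, 4], [5, 6], [7], [8]].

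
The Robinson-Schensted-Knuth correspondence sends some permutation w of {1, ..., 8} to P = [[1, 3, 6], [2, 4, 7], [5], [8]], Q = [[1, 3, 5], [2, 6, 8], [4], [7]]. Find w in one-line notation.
Reverse the RSK construction: for i from n down to 1, find the cell of Q containing i, remove the entry at that cell from P, and reverse-bump it up through P; the value ejected from row 1 is w(i).

Step i=8: Q has 8 at row 2, column 3; remove 7 from row 2 of P and reverse-bump: 7 enters row 1 and ejects 6. So w(8) = 6. P is now [[1, 3, 7], [2, 4], [5], [8]].
Step i=7: Q has 7 at row 4, column 1; remove 8 from row 4 of P and reverse-bump: 8 enters row 3 and ejects 5; 5 enters row 2 and ejects 4; 4 enters row 1 and ejects 3. So w(7) = 3. P is now [[1, 4, 7], [2, 5], [8]].
Step i=6: Q has 6 at row 2, column 2; remove 5 from row 2 of P and reverse-bump: 5 enters row 1 and ejects 4. So w(6) = 4. P is now [[1, 5, 7], [2], [8]].
Step i=5: Q has 5 at row 1, column 3; remove that cell from P, ejecting 7. So w(5) = 7. P is now [[1, 5], [2], [8]].
Step i=4: Q has 4 at row 3, column 1; remove 8 from row 3 of P and reverse-bump: 8 enters row 2 and ejects 2; 2 enters row 1 and ejects 1. So w(4) = 1. P is now [[2, 5], [8]].
Step i=3: Q has 3 at row 1, column 2; remove that cell from P, ejecting 5. So w(3) = 5. P is now [[2], [8]].
Step i=2: Q has 2 at row 2, column 1; remove 8 from row 2 of P and reverse-bump: 8 enters row 1 and ejects 2. So w(2) = 2. P is now [[8]].
Step i=1: Q has 1 at row 1, column 1; remove that cell from P, ejecting 8. So w(1) = 8. P is now [].

So w = 8 2 5 1 7 4 3 6.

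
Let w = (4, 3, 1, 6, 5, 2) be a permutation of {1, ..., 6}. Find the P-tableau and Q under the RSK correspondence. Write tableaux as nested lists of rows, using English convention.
Insert each entry of the permutation into P by Schensted row insertion, recording in Q the position of each new cell.

Insert 4: appended to row 1. P = [[4]].
Insert 3: 3 bumps 4 from row 1; 4 starts row 2. P = [[3], [4]].
Insert 1: 1 bumps 3 from row 1; 3 bumps 4 from row 2; 4 starts row 3. P = [[1], [3], [4]].
Insert 6: appended to row 1. P = [[1, 6], [3], [4]].
Insert 5: 5 bumps 6 from row 1; 6 appends to row 2. P = [[1, 5], [3, 6], [4]].
Insert 2: 2 bumps 5 from row 1; 5 bumps 6 from row 2; 6 appends to row 3. P = [[1, 2], [3, 5], [4, 6]].

So P = [[1, 2], [3, 5], [4, 6]], Q = [[1, 4], [2, 5], [3, 6]].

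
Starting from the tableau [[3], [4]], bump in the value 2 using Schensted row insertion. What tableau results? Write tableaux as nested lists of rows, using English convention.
In row 1, 2 replaces 3 (the leftmost entry greater than 2); 3 is bumped to row 2. In row 2, 3 replaces 4 (the leftmost entry greater than 3); 4 is bumped to row 3. 4 starts a new row 3. The new tableau is [[2], [3], [4]].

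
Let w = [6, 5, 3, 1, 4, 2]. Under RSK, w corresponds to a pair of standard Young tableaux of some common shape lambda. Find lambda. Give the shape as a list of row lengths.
Row-insert each entry into an empty tableau.

After inserting 6: P = [[6]].
After inserting 5: P = [[5], [6]].
After inserting 3: P = [[3], [5], [6]].
After inserting 1: P = [[1], [3], [5], [6]].
After inserting 4: P = [[1, 4], [3], [5], [6]].
After inserting 2: P = [[1, 2], [3, 4], [5], [6]].

The final insertion tableau P = [[1, 2], [3, 4], [5], [6]] has shape [2, 2, 1, 1].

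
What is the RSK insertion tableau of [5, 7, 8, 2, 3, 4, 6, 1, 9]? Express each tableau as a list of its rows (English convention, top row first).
Insert 5: appended to row 1. P = [[5]].
Insert 7: appended to row 1. P = [[5, 7]].
Insert 8: appended to row 1. P = [[5, 7, 8]].
Insert 2: 2 bumps 5 from row 1; 5 starts row 2. P = [[2, 7, 8], [5]].
Insert 3: 3 bumps 7 from row 1; 7 appends to row 2. P = [[2, 3, 8], [5, 7]].
Insert 4: 4 bumps 8 from row 1; 8 appends to row 2. P = [[2, 3, 4], [5, 7, 8]].
Insert 6: appended to row 1. P = [[2, 3, 4, 6], [5, 7, 8]].
Insert 1: 1 bumps 2 from row 1; 2 bumps 5 from row 2; 5 starts row 3. P = [[1, 3, 4, 6], [2, 7, 8], [5]].
Insert 9: appended to row 1. P = [[1, 3, 4, 6, 9], [2, 7, 8], [5]].

So P = [[1, 3, 4, 6, 9], [2, 7, 8], [5]].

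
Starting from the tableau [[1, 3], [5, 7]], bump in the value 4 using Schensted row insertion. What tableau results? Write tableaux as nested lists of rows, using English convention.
4 is larger than every entry of row 1, so it is appended to row 1. The new tableau is [[1, 3, 4], [5, 7]].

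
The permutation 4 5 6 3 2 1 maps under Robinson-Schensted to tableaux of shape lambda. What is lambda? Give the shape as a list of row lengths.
Row-insert each entry into an empty tableau.

After inserting 4: P = [[4]].
After inserting 5: P = [[4, 5]].
After inserting 6: P = [[4, 5, 6]].
After inserting 3: P = [[3, 5, 6], [4]].
After inserting 2: P = [[2, 5, 6], [3], [4]].
After inserting 1: P = [[1, 5, 6], [2], [3], [4]].

The final insertion tableau P = [[1, 5, 6], [2], [3], [4]] has shape [3, 1, 1, 1].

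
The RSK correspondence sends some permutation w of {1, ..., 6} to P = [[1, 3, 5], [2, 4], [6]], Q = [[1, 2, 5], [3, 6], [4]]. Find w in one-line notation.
2 6 4 1 5 3

Reverse the RSK construction: for i from n down to 1, find the cell of Q containing i, remove the entry at that cell from P, and reverse-bump it up through P; the value ejected from row 1 is w(i).

Step i=6: Q has 6 at row 2, column 2; remove 4 from row 2 of P and reverse-bump: 4 enters row 1 and ejects 3. So w(6) = 3. P is now [[1, 4, 5], [2], [6]].
Step i=5: Q has 5 at row 1, column 3; remove that cell from P, ejecting 5. So w(5) = 5. P is now [[1, 4], [2], [6]].
Step i=4: Q has 4 at row 3, column 1; remove 6 from row 3 of P and reverse-bump: 6 enters row 2 and ejects 2; 2 enters row 1 and ejects 1. So w(4) = 1. P is now [[2, 4], [6]].
Step i=3: Q has 3 at row 2, column 1; remove 6 from row 2 of P and reverse-bump: 6 enters row 1 and ejects 4. So w(3) = 4. P is now [[2, 6]].
Step i=2: Q has 2 at row 1, column 2; remove that cell from P, ejecting 6. So w(2) = 6. P is now [[2]].
Step i=1: Q has 1 at row 1, column 1; remove that cell from P, ejecting 2. So w(1) = 2. P is now [].

So w = 2 6 4 1 5 3.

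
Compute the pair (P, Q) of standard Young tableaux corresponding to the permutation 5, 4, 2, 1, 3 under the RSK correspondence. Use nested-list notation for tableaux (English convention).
Insert each entry of the permutation into P by Schensted row insertion, recording in Q the position of each new cell.

Insert 5: appended to row 1. P = [[5]], Q = [[1]].
Insert 4: 4 bumps 5 from row 1; 5 starts row 2. P = [[4], [5]], Q = [[1], [2]].
Insert 2: 2 bumps 4 from row 1; 4 bumps 5 from row 2; 5 starts row 3. P = [[2], [4], [5]], Q = [[1], [2], [3]].
Insert 1: 1 bumps 2 from row 1; 2 bumps 4 from row 2; 4 bumps 5 from row 3; 5 starts row 4. P = [[1], [2], [4], [5]], Q = [[1], [2], [3], [4]].
Insert 3: appended to row 1. P = [[1, 3], [2], [4], [5]], Q = [[1, 5], [2], [3], [4]].

So P = [[1, 3], [2], [4], [5]], Q = [[1, 5], [2], [3], [4]].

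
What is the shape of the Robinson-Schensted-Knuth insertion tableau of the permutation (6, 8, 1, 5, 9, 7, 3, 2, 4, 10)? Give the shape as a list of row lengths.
Row-insert each entry into an empty tableau.

After inserting 6: P = [[6]].
After inserting 8: P = [[6, 8]].
After inserting 1: P = [[1, 8], [6]].
After inserting 5: P = [[1, 5], [6, 8]].
After inserting 9: P = [[1, 5, 9], [6, 8]].
After inserting 7: P = [[1, 5, 7], [6, 8, 9]].
After inserting 3: P = [[1, 3, 7], [5, 8, 9], [6]].
After inserting 2: P = [[1, 2, 7], [3, 8, 9], [5], [6]].
After inserting 4: P = [[1, 2, 4], [3, 7, 9], [5, 8], [6]].
After inserting 10: P = [[1, 2, 4, 10], [3, 7, 9], [5, 8], [6]].

The final insertion tableau P = [[1, 2, 4, 10], [3, 7, 9], [5, 8], [6]] has shape [4, 3, 2, 1].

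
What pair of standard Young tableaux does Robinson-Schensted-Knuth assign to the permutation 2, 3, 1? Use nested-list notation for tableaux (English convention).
Insert each entry of the permutation into P by Schensted row insertion, recording in Q the position of each new cell.

After inserting 2: P = [[2]].
After inserting 3: P = [[2, 3]].
After inserting 1: P = [[1, 3], [2]].

So P = [[1, 3], [2]], Q = [[1, 2], [3]].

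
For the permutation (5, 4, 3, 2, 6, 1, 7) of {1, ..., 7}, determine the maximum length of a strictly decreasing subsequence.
5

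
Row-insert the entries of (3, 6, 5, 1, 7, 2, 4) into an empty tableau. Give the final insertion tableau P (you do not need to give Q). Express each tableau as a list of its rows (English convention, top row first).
P = [[1, 2, 4], [3, 5, 7], [6]]

Insert 3: appended to row 1. P = [[3]].
Insert 6: appended to row 1. P = [[3, 6]].
Insert 5: 5 bumps 6 from row 1; 6 starts row 2. P = [[3, 5], [6]].
Insert 1: 1 bumps 3 from row 1; 3 bumps 6 from row 2; 6 starts row 3. P = [[1, 5], [3], [6]].
Insert 7: appended to row 1. P = [[1, 5, 7], [3], [6]].
Insert 2: 2 bumps 5 from row 1; 5 appends to row 2. P = [[1, 2, 7], [3, 5], [6]].
Insert 4: 4 bumps 7 from row 1; 7 appends to row 2. P = [[1, 2, 4], [3, 5, 7], [6]].

So P = [[1, 2, 4], [3, 5, 7], [6]].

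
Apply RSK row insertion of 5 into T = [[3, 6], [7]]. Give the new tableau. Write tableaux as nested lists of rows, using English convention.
[[3, 5], [6], [7]]

In row 1, 5 replaces 6 (the leftmost entry greater than 5); 6 is bumped to row 2. In row 2, 6 replaces 7 (the leftmost entry greater than 6); 7 is bumped to row 3. 7 starts a new row 3. The new tableau is [[3, 5], [6], [7]].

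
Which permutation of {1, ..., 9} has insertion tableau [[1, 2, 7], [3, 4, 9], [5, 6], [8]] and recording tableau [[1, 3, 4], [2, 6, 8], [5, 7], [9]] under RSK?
Reverse the RSK construction: for i from n down to 1, find the cell of Q containing i, remove the entry at that cell from P, and reverse-bump it up through P; the value ejected from row 1 is w(i).

Step i=9: Q has 9 at row 4, column 1; remove 8 from row 4 of P and reverse-bump: 8 enters row 3 and ejects 6; 6 enters row 2 and ejects 4; 4 enters row 1 and ejects 2. So w(9) = 2. P is now [[1, 4, 7], [3, 6, 9], [5, 8]].
Step i=8: Q has 8 at row 2, column 3; remove 9 from row 2 of P and reverse-bump: 9 enters row 1 and ejects 7. So w(8) = 7. P is now [[1, 4, 9], [3, 6], [5, 8]].
Step i=7: Q has 7 at row 3, column 2; remove 8 from row 3 of P and reverse-bump: 8 enters row 2 and ejects 6; 6 enters row 1 and ejects 4. So w(7) = 4. P is now [[1, 6, 9], [3, 8], [5]].
Step i=6: Q has 6 at row 2, column 2; remove 8 from row 2 of P and reverse-bump: 8 enters row 1 and ejects 6. So w(6) = 6. P is now [[1, 8, 9], [3], [5]].
Step i=5: Q has 5 at row 3, column 1; remove 5 from row 3 of P and reverse-bump: 5 enters row 2 and ejects 3; 3 enters row 1 and ejects 1. So w(5) = 1. P is now [[3, 8, 9], [5]].
Step i=4: Q has 4 at row 1, column 3; remove that cell from P, ejecting 9. So w(4) = 9. P is now [[3, 8], [5]].
Step i=3: Q has 3 at row 1, column 2; remove that cell from P, ejecting 8. So w(3) = 8. P is now [[3], [5]].
Step i=2: Q has 2 at row 2, column 1; remove 5 from row 2 of P and reverse-bump: 5 enters row 1 and ejects 3. So w(2) = 3. P is now [[5]].
Step i=1: Q has 1 at row 1, column 1; remove that cell from P, ejecting 5. So w(1) = 5. P is now [].

So w = 5 3 8 9 1 6 4 7 2.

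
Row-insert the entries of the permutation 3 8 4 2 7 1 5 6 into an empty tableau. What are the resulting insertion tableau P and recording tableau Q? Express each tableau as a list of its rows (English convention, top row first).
P = [[1, 4, 5, 6], [2, 7], [3], [8]], Q = [[1, 2, 5, 8], [3, 7], [4], [6]]

Insert each entry of the permutation into P by Schensted row insertion, recording in Q the position of each new cell.

Insert 3: appended to row 1. P = [[3]].
Insert 8: appended to row 1. P = [[3, 8]].
Insert 4: 4 bumps 8 from row 1; 8 starts row 2. P = [[3, 4], [8]].
Insert 2: 2 bumps 3 from row 1; 3 bumps 8 from row 2; 8 starts row 3. P = [[2, 4], [3], [8]].
Insert 7: appended to row 1. P = [[2, 4, 7], [3], [8]].
Insert 1: 1 bumps 2 from row 1; 2 bumps 3 from row 2; 3 bumps 8 from row 3; 8 starts row 4. P = [[1, 4, 7], [2], [3], [8]].
Insert 5: 5 bumps 7 from row 1; 7 appends to row 2. P = [[1, 4, 5], [2, 7], [3], [8]].
Insert 6: appended to row 1. P = [[1, 4, 5, 6], [2, 7], [3], [8]].

So P = [[1, 4, 5, 6], [2, 7], [3], [8]], Q = [[1, 2, 5, 8], [3, 7], [4], [6]].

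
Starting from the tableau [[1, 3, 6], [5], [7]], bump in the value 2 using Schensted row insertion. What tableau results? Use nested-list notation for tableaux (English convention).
[[1, 2, 6], [3], [5], [7]]

In row 1, 2 replaces 3 (the leftmost entry greater than 2); 3 is bumped to row 2. In row 2, 3 replaces 5 (the leftmost entry greater than 3); 5 is bumped to row 3. In row 3, 5 replaces 7 (the leftmost entry greater than 5); 7 is bumped to row 4. 7 starts a new row 4. The new tableau is [[1, 2, 6], [3], [5], [7]].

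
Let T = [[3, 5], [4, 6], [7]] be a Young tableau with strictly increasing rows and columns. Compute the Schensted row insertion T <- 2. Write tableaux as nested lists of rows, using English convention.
In row 1, 2 replaces 3 (the leftmost entry greater than 2); 3 is bumped to row 2. In row 2, 3 replaces 4 (the leftmost entry greater than 3); 4 is bumped to row 3. In row 3, 4 replaces 7 (the leftmost entry greater than 4); 7 is bumped to row 4. 7 starts a new row 4. The new tableau is [[2, 5], [3, 6], [4], [7]].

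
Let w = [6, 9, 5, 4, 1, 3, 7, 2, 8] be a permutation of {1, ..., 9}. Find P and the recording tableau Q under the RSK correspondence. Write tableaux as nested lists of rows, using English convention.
Insert each entry of the permutation into P by Schensted row insertion, recording in Q the position of each new cell.

Insert 6: appended to row 1. P = [[6]].
Insert 9: appended to row 1. P = [[6, 9]].
Insert 5: 5 bumps 6 from row 1; 6 starts row 2. P = [[5, 9], [6]].
Insert 4: 4 bumps 5 from row 1; 5 bumps 6 from row 2; 6 starts row 3. P = [[4, 9], [5], [6]].
Insert 1: 1 bumps 4 from row 1; 4 bumps 5 from row 2; 5 bumps 6 from row 3; 6 starts row 4. P = [[1, 9], [4], [5], [6]].
Insert 3: 3 bumps 9 from row 1; 9 appends to row 2. P = [[1, 3], [4, 9], [5], [6]].
Insert 7: appended to row 1. P = [[1, 3, 7], [4, 9], [5], [6]].
Insert 2: 2 bumps 3 from row 1; 3 bumps 4 from row 2; 4 bumps 5 from row 3; 5 bumps 6 from row 4; 6 starts row 5. P = [[1, 2, 7], [3, 9], [4], [5], [6]].
Insert 8: appended to row 1. P = [[1, 2, 7, 8], [3, 9], [4], [5], [6]].

So P = [[1, 2, 7, 8], [3, 9], [4], [5], [6]], Q = [[1, 2, 7, 9], [3, 6], [4], [5], [8]].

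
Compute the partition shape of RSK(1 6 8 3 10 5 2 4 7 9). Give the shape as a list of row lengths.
Row-insert each entry into an empty tableau.

After inserting 1: P = [[1]].
After inserting 6: P = [[1, 6]].
After inserting 8: P = [[1, 6, 8]].
After inserting 3: P = [[1, 3, 8], [6]].
After inserting 10: P = [[1, 3, 8, 10], [6]].
After inserting 5: P = [[1, 3, 5, 10], [6, 8]].
After inserting 2: P = [[1, 2, 5, 10], [3, 8], [6]].
After inserting 4: P = [[1, 2, 4, 10], [3, 5], [6, 8]].
After inserting 7: P = [[1, 2, 4, 7], [3, 5, 10], [6, 8]].
After inserting 9: P = [[1, 2, 4, 7, 9], [3, 5, 10], [6, 8]].

The final insertion tableau P = [[1, 2, 4, 7, 9], [3, 5, 10], [6, 8]] has shape [5, 3, 2].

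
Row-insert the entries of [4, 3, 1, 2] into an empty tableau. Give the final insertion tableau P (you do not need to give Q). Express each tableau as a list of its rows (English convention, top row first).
P = [[1, 2], [3], [4]]

Insert 4: appended to row 1. P = [[4]].
Insert 3: 3 bumps 4 from row 1; 4 starts row 2. P = [[3], [4]].
Insert 1: 1 bumps 3 from row 1; 3 bumps 4 from row 2; 4 starts row 3. P = [[1], [3], [4]].
Insert 2: appended to row 1. P = [[1, 2], [3], [4]].

So P = [[1, 2], [3], [4]].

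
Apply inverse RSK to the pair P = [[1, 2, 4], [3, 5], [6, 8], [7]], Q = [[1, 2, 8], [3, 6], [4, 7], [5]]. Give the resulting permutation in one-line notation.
Reverse the RSK construction: for i from n down to 1, find the cell of Q containing i, remove the entry at that cell from P, and reverse-bump it up through P; the value ejected from row 1 is w(i).

Step i=8: Q has 8 at row 1, column 3; remove that cell from P, ejecting 4. So w(8) = 4. P is now [[1, 2], [3, 5], [6, 8], [7]].
Step i=7: Q has 7 at row 3, column 2; remove 8 from row 3 of P and reverse-bump: 8 enters row 2 and ejects 5; 5 enters row 1 and ejects 2. So w(7) = 2. P is now [[1, 5], [3, 8], [6], [7]].
Step i=6: Q has 6 at row 2, column 2; remove 8 from row 2 of P and reverse-bump: 8 enters row 1 and ejects 5. So w(6) = 5. P is now [[1, 8], [3], [6], [7]].
Step i=5: Q has 5 at row 4, column 1; remove 7 from row 4 of P and reverse-bump: 7 enters row 3 and ejects 6; 6 enters row 2 and ejects 3; 3 enters row 1 and ejects 1. So w(5) = 1. P is now [[3, 8], [6], [7]].
Step i=4: Q has 4 at row 3, column 1; remove 7 from row 3 of P and reverse-bump: 7 enters row 2 and ejects 6; 6 enters row 1 and ejects 3. So w(4) = 3. P is now [[6, 8], [7]].
Step i=3: Q has 3 at row 2, column 1; remove 7 from row 2 of P and reverse-bump: 7 enters row 1 and ejects 6. So w(3) = 6. P is now [[7, 8]].
Step i=2: Q has 2 at row 1, column 2; remove that cell from P, ejecting 8. So w(2) = 8. P is now [[7]].
Step i=1: Q has 1 at row 1, column 1; remove that cell from P, ejecting 7. So w(1) = 7. P is now [].

So w = 7 8 6 3 1 5 2 4.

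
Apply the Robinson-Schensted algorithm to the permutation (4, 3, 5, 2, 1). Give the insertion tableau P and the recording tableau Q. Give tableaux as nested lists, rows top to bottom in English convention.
Insert each entry of the permutation into P by Schensted row insertion, recording in Q the position of each new cell.

Insert 4: appended to row 1. P = [[4]], Q = [[1]].
Insert 3: 3 bumps 4 from row 1; 4 starts row 2. P = [[3], [4]], Q = [[1], [2]].
Insert 5: appended to row 1. P = [[3, 5], [4]], Q = [[1, 3], [2]].
Insert 2: 2 bumps 3 from row 1; 3 bumps 4 from row 2; 4 starts row 3. P = [[2, 5], [3], [4]], Q = [[1, 3], [2], [4]].
Insert 1: 1 bumps 2 from row 1; 2 bumps 3 from row 2; 3 bumps 4 from row 3; 4 starts row 4. P = [[1, 5], [2], [3], [4]], Q = [[1, 3], [2], [4], [5]].

So P = [[1, 5], [2], [3], [4]], Q = [[1, 3], [2], [4], [5]].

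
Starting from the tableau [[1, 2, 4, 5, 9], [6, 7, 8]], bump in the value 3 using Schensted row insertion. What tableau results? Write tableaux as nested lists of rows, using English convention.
[[1, 2, 3, 5, 9], [4, 7, 8], [6]]

In row 1, 3 replaces 4 (the leftmost entry greater than 3); 4 is bumped to row 2. In row 2, 4 replaces 6 (the leftmost entry greater than 4); 6 is bumped to row 3. 6 starts a new row 3. The new tableau is [[1, 2, 3, 5, 9], [4, 7, 8], [6]].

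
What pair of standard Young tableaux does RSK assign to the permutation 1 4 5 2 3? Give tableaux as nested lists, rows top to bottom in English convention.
P = [[1, 2, 3], [4, 5]], Q = [[1, 2, 3], [4, 5]]

Insert each entry of the permutation into P by Schensted row insertion, recording in Q the position of each new cell.

Insert 1: appended to row 1. P = [[1]].
Insert 4: appended to row 1. P = [[1, 4]].
Insert 5: appended to row 1. P = [[1, 4, 5]].
Insert 2: 2 bumps 4 from row 1; 4 starts row 2. P = [[1, 2, 5], [4]].
Insert 3: 3 bumps 5 from row 1; 5 appends to row 2. P = [[1, 2, 3], [4, 5]].

So P = [[1, 2, 3], [4, 5]], Q = [[1, 2, 3], [4, 5]].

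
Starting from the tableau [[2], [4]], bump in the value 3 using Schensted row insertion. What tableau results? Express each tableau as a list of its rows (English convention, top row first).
[[2, 3], [4]]

3 is larger than every entry of row 1, so it is appended to row 1. The new tableau is [[2, 3], [4]].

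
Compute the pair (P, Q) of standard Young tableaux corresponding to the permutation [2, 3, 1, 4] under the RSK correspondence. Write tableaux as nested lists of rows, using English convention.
Insert each entry of the permutation into P by Schensted row insertion, recording in Q the position of each new cell.

Insert 2: appended to row 1. P = [[2]].
Insert 3: appended to row 1. P = [[2, 3]].
Insert 1: 1 bumps 2 from row 1; 2 starts row 2. P = [[1, 3], [2]].
Insert 4: appended to row 1. P = [[1, 3, 4], [2]].

So P = [[1, 3, 4], [2]], Q = [[1, 2, 4], [3]].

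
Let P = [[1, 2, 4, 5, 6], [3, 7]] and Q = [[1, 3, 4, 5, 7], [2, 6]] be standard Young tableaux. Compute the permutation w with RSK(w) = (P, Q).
Reverse RSK: for i = n, n-1, ..., 1, locate i in Q, remove the corresponding corner cell from P, and reverse-bump its entry up through P; the value ejected from row 1 is w(i).

So w = 3 1 2 4 7 5 6.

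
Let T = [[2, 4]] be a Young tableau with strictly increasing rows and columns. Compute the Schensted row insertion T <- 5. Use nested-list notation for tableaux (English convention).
5 is larger than every entry of row 1, so it is appended to row 1. The new tableau is [[2, 4, 5]].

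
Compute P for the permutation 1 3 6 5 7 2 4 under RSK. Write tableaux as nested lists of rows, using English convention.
Insert 1: appended to row 1. P = [[1]].
Insert 3: appended to row 1. P = [[1, 3]].
Insert 6: appended to row 1. P = [[1, 3, 6]].
Insert 5: 5 bumps 6 from row 1; 6 starts row 2. P = [[1, 3, 5], [6]].
Insert 7: appended to row 1. P = [[1, 3, 5, 7], [6]].
Insert 2: 2 bumps 3 from row 1; 3 bumps 6 from row 2; 6 starts row 3. P = [[1, 2, 5, 7], [3], [6]].
Insert 4: 4 bumps 5 from row 1; 5 appends to row 2. P = [[1, 2, 4, 7], [3, 5], [6]].

So P = [[1, 2, 4, 7], [3, 5], [6]].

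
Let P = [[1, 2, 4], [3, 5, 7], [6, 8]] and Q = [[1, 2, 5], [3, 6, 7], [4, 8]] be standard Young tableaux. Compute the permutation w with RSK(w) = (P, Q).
Reverse the RSK construction: for i from n down to 1, find the cell of Q containing i, remove the entry at that cell from P, and reverse-bump it up through P; the value ejected from row 1 is w(i).

Step i=8: Q has 8 at row 3, column 2; remove 8 from row 3 of P and reverse-bump: 8 enters row 2 and ejects 7; 7 enters row 1 and ejects 4. So w(8) = 4. P is now [[1, 2, 7], [3, 5, 8], [6]].
Step i=7: Q has 7 at row 2, column 3; remove 8 from row 2 of P and reverse-bump: 8 enters row 1 and ejects 7. So w(7) = 7. P is now [[1, 2, 8], [3, 5], [6]].
Step i=6: Q has 6 at row 2, column 2; remove 5 from row 2 of P and reverse-bump: 5 enters row 1 and ejects 2. So w(6) = 2. P is now [[1, 5, 8], [3], [6]].
Step i=5: Q has 5 at row 1, column 3; remove that cell from P, ejecting 8. So w(5) = 8. P is now [[1, 5], [3], [6]].
Step i=4: Q has 4 at row 3, column 1; remove 6 from row 3 of P and reverse-bump: 6 enters row 2 and ejects 3; 3 enters row 1 and ejects 1. So w(4) = 1. P is now [[3, 5], [6]].
Step i=3: Q has 3 at row 2, column 1; remove 6 from row 2 of P and reverse-bump: 6 enters row 1 and ejects 5. So w(3) = 5. P is now [[3, 6]].
Step i=2: Q has 2 at row 1, column 2; remove that cell from P, ejecting 6. So w(2) = 6. P is now [[3]].
Step i=1: Q has 1 at row 1, column 1; remove that cell from P, ejecting 3. So w(1) = 3. P is now [].

So w = 3 6 5 1 8 2 7 4.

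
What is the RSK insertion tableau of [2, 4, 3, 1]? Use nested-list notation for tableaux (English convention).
Insert 2: appended to row 1. P = [[2]].
Insert 4: appended to row 1. P = [[2, 4]].
Insert 3: 3 bumps 4 from row 1; 4 starts row 2. P = [[2, 3], [4]].
Insert 1: 1 bumps 2 from row 1; 2 bumps 4 from row 2; 4 starts row 3. P = [[1, 3], [2], [4]].

So P = [[1, 3], [2], [4]].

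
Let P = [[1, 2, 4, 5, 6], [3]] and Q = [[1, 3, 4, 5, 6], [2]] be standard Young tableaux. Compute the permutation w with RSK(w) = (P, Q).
Reverse the RSK construction: for i from n down to 1, find the cell of Q containing i, remove the entry at that cell from P, and reverse-bump it up through P; the value ejected from row 1 is w(i).

Step i=6: Q has 6 at row 1, column 5; remove that cell from P, ejecting 6. So w(6) = 6. P is now [[1, 2, 4, 5], [3]].
Step i=5: Q has 5 at row 1, column 4; remove that cell from P, ejecting 5. So w(5) = 5. P is now [[1, 2, 4], [3]].
Step i=4: Q has 4 at row 1, column 3; remove that cell from P, ejecting 4. So w(4) = 4. P is now [[1, 2], [3]].
Step i=3: Q has 3 at row 1, column 2; remove that cell from P, ejecting 2. So w(3) = 2. P is now [[1], [3]].
Step i=2: Q has 2 at row 2, column 1; remove 3 from row 2 of P and reverse-bump: 3 enters row 1 and ejects 1. So w(2) = 1. P is now [[3]].
Step i=1: Q has 1 at row 1, column 1; remove that cell from P, ejecting 3. So w(1) = 3. P is now [].

So w = 3 1 2 4 5 6.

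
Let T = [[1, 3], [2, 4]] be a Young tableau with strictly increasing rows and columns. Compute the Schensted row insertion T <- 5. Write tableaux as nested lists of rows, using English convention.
5 is larger than every entry of row 1, so it is appended to row 1. The new tableau is [[1, 3, 5], [2, 4]].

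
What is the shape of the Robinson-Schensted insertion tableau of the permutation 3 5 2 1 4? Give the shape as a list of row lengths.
Row-insert each entry into an empty tableau.

After inserting 3: P = [[3]].
After inserting 5: P = [[3, 5]].
After inserting 2: P = [[2, 5], [3]].
After inserting 1: P = [[1, 5], [2], [3]].
After inserting 4: P = [[1, 4], [2, 5], [3]].

The final insertion tableau P = [[1, 4], [2, 5], [3]] has shape [2, 2, 1].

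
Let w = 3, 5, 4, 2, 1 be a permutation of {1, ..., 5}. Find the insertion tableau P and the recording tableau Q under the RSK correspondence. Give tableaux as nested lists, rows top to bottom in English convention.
P = [[1, 4], [2], [3], [5]], Q = [[1, 2], [3], [4], [5]]

Insert each entry of the permutation into P by Schensted row insertion, recording in Q the position of each new cell.

After inserting 3: P = [[3]].
After inserting 5: P = [[3, 5]].
After inserting 4: P = [[3, 4], [5]].
After inserting 2: P = [[2, 4], [3], [5]].
After inserting 1: P = [[1, 4], [2], [3], [5]].

So P = [[1, 4], [2], [3], [5]], Q = [[1, 2], [3], [4], [5]].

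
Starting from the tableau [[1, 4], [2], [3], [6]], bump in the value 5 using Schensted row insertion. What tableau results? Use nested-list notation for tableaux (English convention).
[[1, 4, 5], [2], [3], [6]]

5 is larger than every entry of row 1, so it is appended to row 1. The new tableau is [[1, 4, 5], [2], [3], [6]].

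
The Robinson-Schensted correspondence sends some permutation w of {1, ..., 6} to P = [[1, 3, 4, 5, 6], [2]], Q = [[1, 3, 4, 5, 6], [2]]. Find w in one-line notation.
Reverse the RSK construction: for i from n down to 1, find the cell of Q containing i, remove the entry at that cell from P, and reverse-bump it up through P; the value ejected from row 1 is w(i).

Step i=6: Q has 6 at row 1, column 5; remove that cell from P, ejecting 6. So w(6) = 6. P is now [[1, 3, 4, 5], [2]].
Step i=5: Q has 5 at row 1, column 4; remove that cell from P, ejecting 5. So w(5) = 5. P is now [[1, 3, 4], [2]].
Step i=4: Q has 4 at row 1, column 3; remove that cell from P, ejecting 4. So w(4) = 4. P is now [[1, 3], [2]].
Step i=3: Q has 3 at row 1, column 2; remove that cell from P, ejecting 3. So w(3) = 3. P is now [[1], [2]].
Step i=2: Q has 2 at row 2, column 1; remove 2 from row 2 of P and reverse-bump: 2 enters row 1 and ejects 1. So w(2) = 1. P is now [[2]].
Step i=1: Q has 1 at row 1, column 1; remove that cell from P, ejecting 2. So w(1) = 2. P is now [].

So w = 2 1 3 4 5 6.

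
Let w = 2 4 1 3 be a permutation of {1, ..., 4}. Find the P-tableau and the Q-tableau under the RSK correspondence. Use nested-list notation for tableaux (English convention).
P = [[1, 3], [2, 4]], Q = [[1, 2], [3, 4]]

Insert each entry of the permutation into P by Schensted row insertion, recording in Q the position of each new cell.

Insert 2: appended to row 1. P = [[2]], Q = [[1]].
Insert 4: appended to row 1. P = [[2, 4]], Q = [[1, 2]].
Insert 1: 1 bumps 2 from row 1; 2 starts row 2. P = [[1, 4], [2]], Q = [[1, 2], [3]].
Insert 3: 3 bumps 4 from row 1; 4 appends to row 2. P = [[1, 3], [2, 4]], Q = [[1, 2], [3, 4]].

So P = [[1, 3], [2, 4]], Q = [[1, 2], [3, 4]].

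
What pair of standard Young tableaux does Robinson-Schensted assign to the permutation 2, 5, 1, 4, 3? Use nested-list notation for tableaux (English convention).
P = [[1, 3], [2, 4], [5]], Q = [[1, 2], [3, 4], [5]]

Insert each entry of the permutation into P by Schensted row insertion, recording in Q the position of each new cell.

Insert 2: appended to row 1. P = [[2]].
Insert 5: appended to row 1. P = [[2, 5]].
Insert 1: 1 bumps 2 from row 1; 2 starts row 2. P = [[1, 5], [2]].
Insert 4: 4 bumps 5 from row 1; 5 appends to row 2. P = [[1, 4], [2, 5]].
Insert 3: 3 bumps 4 from row 1; 4 bumps 5 from row 2; 5 starts row 3. P = [[1, 3], [2, 4], [5]].

So P = [[1, 3], [2, 4], [5]], Q = [[1, 2], [3, 4], [5]].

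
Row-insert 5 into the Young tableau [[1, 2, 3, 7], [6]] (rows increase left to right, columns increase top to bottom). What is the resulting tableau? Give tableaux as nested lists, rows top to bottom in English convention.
[[1, 2, 3, 5], [6, 7]]

In row 1, 5 replaces 7 (the leftmost entry greater than 5); 7 is bumped to row 2. 7 is appended to row 2. The new tableau is [[1, 2, 3, 5], [6, 7]].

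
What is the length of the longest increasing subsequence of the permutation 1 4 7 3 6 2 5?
3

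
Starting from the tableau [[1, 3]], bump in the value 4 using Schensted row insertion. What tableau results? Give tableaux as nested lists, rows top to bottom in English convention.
4 is larger than every entry of row 1, so it is appended to row 1. The new tableau is [[1, 3, 4]].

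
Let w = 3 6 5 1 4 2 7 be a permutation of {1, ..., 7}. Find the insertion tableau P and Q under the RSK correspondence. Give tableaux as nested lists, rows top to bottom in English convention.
P = [[1, 2, 7], [3, 4], [5], [6]], Q = [[1, 2, 7], [3, 5], [4], [6]]

Insert each entry of the permutation into P by Schensted row insertion, recording in Q the position of each new cell.

After inserting 3: P = [[3]].
After inserting 6: P = [[3, 6]].
After inserting 5: P = [[3, 5], [6]].
After inserting 1: P = [[1, 5], [3], [6]].
After inserting 4: P = [[1, 4], [3, 5], [6]].
After inserting 2: P = [[1, 2], [3, 4], [5], [6]].
After inserting 7: P = [[1, 2, 7], [3, 4], [5], [6]].

So P = [[1, 2, 7], [3, 4], [5], [6]], Q = [[1, 2, 7], [3, 5], [4], [6]].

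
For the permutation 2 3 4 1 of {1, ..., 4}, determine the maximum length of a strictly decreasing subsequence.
2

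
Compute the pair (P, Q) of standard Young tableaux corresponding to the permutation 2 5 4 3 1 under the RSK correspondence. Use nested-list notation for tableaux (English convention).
P = [[1, 3], [2], [4], [5]], Q = [[1, 2], [3], [4], [5]]

Insert each entry of the permutation into P by Schensted row insertion, recording in Q the position of each new cell.

Insert 2: appended to row 1. P = [[2]].
Insert 5: appended to row 1. P = [[2, 5]].
Insert 4: 4 bumps 5 from row 1; 5 starts row 2. P = [[2, 4], [5]].
Insert 3: 3 bumps 4 from row 1; 4 bumps 5 from row 2; 5 starts row 3. P = [[2, 3], [4], [5]].
Insert 1: 1 bumps 2 from row 1; 2 bumps 4 from row 2; 4 bumps 5 from row 3; 5 starts row 4. P = [[1, 3], [2], [4], [5]].

So P = [[1, 3], [2], [4], [5]], Q = [[1, 2], [3], [4], [5]].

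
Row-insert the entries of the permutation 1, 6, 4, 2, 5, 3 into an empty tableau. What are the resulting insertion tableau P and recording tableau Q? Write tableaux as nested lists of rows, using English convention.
Insert each entry of the permutation into P by Schensted row insertion, recording in Q the position of each new cell.

Insert 1: appended to row 1. P = [[1]].
Insert 6: appended to row 1. P = [[1, 6]].
Insert 4: 4 bumps 6 from row 1; 6 starts row 2. P = [[1, 4], [6]].
Insert 2: 2 bumps 4 from row 1; 4 bumps 6 from row 2; 6 starts row 3. P = [[1, 2], [4], [6]].
Insert 5: appended to row 1. P = [[1, 2, 5], [4], [6]].
Insert 3: 3 bumps 5 from row 1; 5 appends to row 2. P = [[1, 2, 3], [4, 5], [6]].

So P = [[1, 2, 3], [4, 5], [6]], Q = [[1, 2, 5], [3, 6], [4]].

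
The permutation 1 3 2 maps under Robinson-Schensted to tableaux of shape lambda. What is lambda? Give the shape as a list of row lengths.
Row-insert each entry into an empty tableau.

After inserting 1: P = [[1]].
After inserting 3: P = [[1, 3]].
After inserting 2: P = [[1, 2], [3]].

The final insertion tableau P = [[1, 2], [3]] has shape [2, 1].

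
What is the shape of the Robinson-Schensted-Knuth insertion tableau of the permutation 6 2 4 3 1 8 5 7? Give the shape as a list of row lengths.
Row-insert each entry into an empty tableau.

After inserting 6: P = [[6]].
After inserting 2: P = [[2], [6]].
After inserting 4: P = [[2, 4], [6]].
After inserting 3: P = [[2, 3], [4], [6]].
After inserting 1: P = [[1, 3], [2], [4], [6]].
After inserting 8: P = [[1, 3, 8], [2], [4], [6]].
After inserting 5: P = [[1, 3, 5], [2, 8], [4], [6]].
After inserting 7: P = [[1, 3, 5, 7], [2, 8], [4], [6]].

The final insertion tableau P = [[1, 3, 5, 7], [2, 8], [4], [6]] has shape [4, 2, 1, 1].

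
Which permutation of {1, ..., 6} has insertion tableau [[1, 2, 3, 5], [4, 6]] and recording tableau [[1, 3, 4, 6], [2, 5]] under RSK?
Reverse RSK: for i = n, n-1, ..., 1, locate i in Q, remove the corresponding corner cell from P, and reverse-bump its entry up through P; the value ejected from row 1 is w(i).

So w = 4 1 2 6 3 5.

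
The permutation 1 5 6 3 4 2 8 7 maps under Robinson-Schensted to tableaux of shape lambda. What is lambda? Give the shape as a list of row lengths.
Row-insert each entry into an empty tableau.

After inserting 1: P = [[1]].
After inserting 5: P = [[1, 5]].
After inserting 6: P = [[1, 5, 6]].
After inserting 3: P = [[1, 3, 6], [5]].
After inserting 4: P = [[1, 3, 4], [5, 6]].
After inserting 2: P = [[1, 2, 4], [3, 6], [5]].
After inserting 8: P = [[1, 2, 4, 8], [3, 6], [5]].
After inserting 7: P = [[1, 2, 4, 7], [3, 6, 8], [5]].

The final insertion tableau P = [[1, 2, 4, 7], [3, 6, 8], [5]] has shape [4, 3, 1].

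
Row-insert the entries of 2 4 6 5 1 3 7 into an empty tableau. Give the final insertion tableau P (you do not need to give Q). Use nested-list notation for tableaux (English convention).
Insert 2: appended to row 1. P = [[2]].
Insert 4: appended to row 1. P = [[2, 4]].
Insert 6: appended to row 1. P = [[2, 4, 6]].
Insert 5: 5 bumps 6 from row 1; 6 starts row 2. P = [[2, 4, 5], [6]].
Insert 1: 1 bumps 2 from row 1; 2 bumps 6 from row 2; 6 starts row 3. P = [[1, 4, 5], [2], [6]].
Insert 3: 3 bumps 4 from row 1; 4 appends to row 2. P = [[1, 3, 5], [2, 4], [6]].
Insert 7: appended to row 1. P = [[1, 3, 5, 7], [2, 4], [6]].

So P = [[1, 3, 5, 7], [2, 4], [6]].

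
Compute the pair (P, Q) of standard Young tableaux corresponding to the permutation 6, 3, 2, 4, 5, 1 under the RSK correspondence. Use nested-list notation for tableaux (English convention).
Insert each entry of the permutation into P by Schensted row insertion, recording in Q the position of each new cell.

Insert 6: appended to row 1. P = [[6]].
Insert 3: 3 bumps 6 from row 1; 6 starts row 2. P = [[3], [6]].
Insert 2: 2 bumps 3 from row 1; 3 bumps 6 from row 2; 6 starts row 3. P = [[2], [3], [6]].
Insert 4: appended to row 1. P = [[2, 4], [3], [6]].
Insert 5: appended to row 1. P = [[2, 4, 5], [3], [6]].
Insert 1: 1 bumps 2 from row 1; 2 bumps 3 from row 2; 3 bumps 6 from row 3; 6 starts row 4. P = [[1, 4, 5], [2], [3], [6]].

So P = [[1, 4, 5], [2], [3], [6]], Q = [[1, 4, 5], [2], [3], [6]].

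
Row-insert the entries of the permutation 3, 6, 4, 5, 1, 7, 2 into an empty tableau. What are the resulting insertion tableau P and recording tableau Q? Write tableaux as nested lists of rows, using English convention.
Insert each entry of the permutation into P by Schensted row insertion, recording in Q the position of each new cell.

Insert 3: appended to row 1. P = [[3]], Q = [[1]].
Insert 6: appended to row 1. P = [[3, 6]], Q = [[1, 2]].
Insert 4: 4 bumps 6 from row 1; 6 starts row 2. P = [[3, 4], [6]], Q = [[1, 2], [3]].
Insert 5: appended to row 1. P = [[3, 4, 5], [6]], Q = [[1, 2, 4], [3]].
Insert 1: 1 bumps 3 from row 1; 3 bumps 6 from row 2; 6 starts row 3. P = [[1, 4, 5], [3], [6]], Q = [[1, 2, 4], [3], [5]].
Insert 7: appended to row 1. P = [[1, 4, 5, 7], [3], [6]], Q = [[1, 2, 4, 6], [3], [5]].
Insert 2: 2 bumps 4 from row 1; 4 appends to row 2. P = [[1, 2, 5, 7], [3, 4], [6]], Q = [[1, 2, 4, 6], [3, 7], [5]].

So P = [[1, 2, 5, 7], [3, 4], [6]], Q = [[1, 2, 4, 6], [3, 7], [5]].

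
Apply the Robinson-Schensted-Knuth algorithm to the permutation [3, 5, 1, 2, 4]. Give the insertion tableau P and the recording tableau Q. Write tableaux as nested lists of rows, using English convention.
P = [[1, 2, 4], [3, 5]], Q = [[1, 2, 5], [3, 4]]

Insert each entry of the permutation into P by Schensted row insertion, recording in Q the position of each new cell.

Insert 3: appended to row 1. P = [[3]].
Insert 5: appended to row 1. P = [[3, 5]].
Insert 1: 1 bumps 3 from row 1; 3 starts row 2. P = [[1, 5], [3]].
Insert 2: 2 bumps 5 from row 1; 5 appends to row 2. P = [[1, 2], [3, 5]].
Insert 4: appended to row 1. P = [[1, 2, 4], [3, 5]].

So P = [[1, 2, 4], [3, 5]], Q = [[1, 2, 5], [3, 4]].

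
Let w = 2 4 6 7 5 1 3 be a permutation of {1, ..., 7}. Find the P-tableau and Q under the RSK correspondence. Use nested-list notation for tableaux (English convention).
P = [[1, 3, 5, 7], [2, 4], [6]], Q = [[1, 2, 3, 4], [5, 7], [6]]

Insert each entry of the permutation into P by Schensted row insertion, recording in Q the position of each new cell.

Insert 2: appended to row 1. P = [[2]], Q = [[1]].
Insert 4: appended to row 1. P = [[2, 4]], Q = [[1, 2]].
Insert 6: appended to row 1. P = [[2, 4, 6]], Q = [[1, 2, 3]].
Insert 7: appended to row 1. P = [[2, 4, 6, 7]], Q = [[1, 2, 3, 4]].
Insert 5: 5 bumps 6 from row 1; 6 starts row 2. P = [[2, 4, 5, 7], [6]], Q = [[1, 2, 3, 4], [5]].
Insert 1: 1 bumps 2 from row 1; 2 bumps 6 from row 2; 6 starts row 3. P = [[1, 4, 5, 7], [2], [6]], Q = [[1, 2, 3, 4], [5], [6]].
Insert 3: 3 bumps 4 from row 1; 4 appends to row 2. P = [[1, 3, 5, 7], [2, 4], [6]], Q = [[1, 2, 3, 4], [5, 7], [6]].

So P = [[1, 3, 5, 7], [2, 4], [6]], Q = [[1, 2, 3, 4], [5, 7], [6]].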